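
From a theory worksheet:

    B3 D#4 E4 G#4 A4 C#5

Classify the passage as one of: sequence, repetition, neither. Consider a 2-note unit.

Each 2-note cell is the previous one transposed up a 4th.

sequence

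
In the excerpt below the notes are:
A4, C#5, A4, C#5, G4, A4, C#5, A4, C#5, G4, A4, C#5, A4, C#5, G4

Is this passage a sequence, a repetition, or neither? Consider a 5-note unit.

repetition

Each 5-note cell is identical (A4 C#5 A4 C#5 G4), restated at the same pitch.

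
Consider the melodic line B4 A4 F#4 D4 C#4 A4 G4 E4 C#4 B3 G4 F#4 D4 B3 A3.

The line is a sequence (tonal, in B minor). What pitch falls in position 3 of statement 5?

With 5-note cells, note 3 of each statement runs F#4, E4, D4.
Extending down a 2nd: C#4 → B3.

B3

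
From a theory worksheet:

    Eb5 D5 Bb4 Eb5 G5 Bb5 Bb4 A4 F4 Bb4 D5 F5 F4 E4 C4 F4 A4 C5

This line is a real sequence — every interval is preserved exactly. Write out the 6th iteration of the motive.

D3 C#3 A2 D3 F#3 A3

Taking 6-note groups, the heads are Eb5, Bb4, F4: the pattern moves down a 4th.
Carrying on: C4 → G3 → D3.
From D3 the exact shape gives D3 C#3 A2 D3 F#3 A3.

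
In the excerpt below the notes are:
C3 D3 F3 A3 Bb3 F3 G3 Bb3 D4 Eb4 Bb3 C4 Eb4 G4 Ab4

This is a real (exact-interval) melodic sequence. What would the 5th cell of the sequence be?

Ab4 Bb4 Db5 F5 Gb5

Unit = 5 notes; the statements start on C3, F3, Bb3, moving up a 4th each time.
Carrying on: Eb4 → Ab4.
Statement 5 starts on Ab4 and keeps the same exact contour: Ab4 Bb4 Db5 F5 Gb5.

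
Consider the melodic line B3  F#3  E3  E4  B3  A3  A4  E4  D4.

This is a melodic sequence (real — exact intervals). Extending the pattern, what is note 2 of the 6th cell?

G5

Grouping in 3s, the 2nd note of each cell is F#3, B3, E4.
Extending up a 4th: A4 → D5 → G5.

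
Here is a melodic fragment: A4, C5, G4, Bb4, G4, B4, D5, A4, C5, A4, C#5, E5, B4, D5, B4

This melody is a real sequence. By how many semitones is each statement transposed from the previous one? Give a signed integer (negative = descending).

2

Taking 5-note groups, the heads are A4, B4, C#5: the pattern moves up a 2nd.
A4→B4 is 71 − 69 = 2 semitones.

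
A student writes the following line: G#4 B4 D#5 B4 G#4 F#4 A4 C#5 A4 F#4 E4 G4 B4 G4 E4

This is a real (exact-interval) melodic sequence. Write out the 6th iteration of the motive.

Bb3 Db4 F4 Db4 Bb3

Taking 5-note groups, the heads are G#4, F#4, E4: the pattern moves down a 2nd.
Extending down a 2nd: D4 → C4 → Bb3.
Statement 6 starts on Bb3 and keeps the same exact contour: Bb3 Db4 F4 Db4 Bb3.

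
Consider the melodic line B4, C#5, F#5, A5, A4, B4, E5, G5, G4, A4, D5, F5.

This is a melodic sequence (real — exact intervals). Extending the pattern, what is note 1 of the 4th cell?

The unit is 4 notes. Position-1 pitches of the 3 shown cells: B4, A4, G4.
Each moves down a 2nd; the next is F4.

F4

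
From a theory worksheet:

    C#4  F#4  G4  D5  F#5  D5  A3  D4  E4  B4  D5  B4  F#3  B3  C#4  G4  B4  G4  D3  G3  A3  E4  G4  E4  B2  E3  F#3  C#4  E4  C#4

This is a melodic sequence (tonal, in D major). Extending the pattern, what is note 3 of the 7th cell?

B2

The unit is 6 notes. Position-3 pitches of the 5 shown cells: G4, E4, C#4, A3, F#3.
Each moves down a 3rd. Continuing: D3 → B2.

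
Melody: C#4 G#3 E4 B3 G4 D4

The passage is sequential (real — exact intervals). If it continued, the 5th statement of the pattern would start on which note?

Db5

The 2-note cells begin on C#4, E4, G4 — each up a 3rd from the last.
Continuing: Bb4 → Db5. Statement 5 starts on Db5.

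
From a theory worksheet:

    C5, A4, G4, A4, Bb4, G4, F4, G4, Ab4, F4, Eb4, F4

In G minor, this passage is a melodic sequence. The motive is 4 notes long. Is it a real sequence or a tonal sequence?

real

Each cell has the same semitone pattern (-3, -2, 2) — intervals are preserved exactly.
And Ab4 lies outside G minor, so the sequence is real rather than tonal.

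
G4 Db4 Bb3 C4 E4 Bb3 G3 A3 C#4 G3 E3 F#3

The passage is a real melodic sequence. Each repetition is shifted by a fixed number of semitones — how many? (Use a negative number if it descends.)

-3

Unit = 4 notes; the statements start on G4, E4, C#4, moving down a 3rd each time.
G4 to E4 spans -3 semitones.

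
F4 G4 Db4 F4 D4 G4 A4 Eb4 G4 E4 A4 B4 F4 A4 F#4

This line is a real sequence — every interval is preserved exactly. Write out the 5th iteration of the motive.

C#5 D#5 A4 C#5 A#4

Taking 5-note groups, the heads are F4, G4, A4: the pattern moves up a 2nd.
Continuing the starts: B4 → C#5.
Statement 5 starts on C#5 and keeps the same exact contour: C#5 D#5 A4 C#5 A#4.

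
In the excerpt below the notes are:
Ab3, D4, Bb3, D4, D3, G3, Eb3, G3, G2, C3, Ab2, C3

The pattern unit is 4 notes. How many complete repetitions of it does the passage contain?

3

12 notes in groups of 4 gives 12/4 = 3 statements.
Starts: Ab3, D3, G2 — each down a 5th.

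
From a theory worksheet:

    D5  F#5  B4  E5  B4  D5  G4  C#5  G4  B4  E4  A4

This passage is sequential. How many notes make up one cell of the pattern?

Try groups of 4 (3 cells in 12 notes):
D5 F#5 B4 E5 | B4 D5 G4 C#5 | G4 B4 E4 A4
Each cell is the previous one down a 3rd — so the unit is 4 notes.

4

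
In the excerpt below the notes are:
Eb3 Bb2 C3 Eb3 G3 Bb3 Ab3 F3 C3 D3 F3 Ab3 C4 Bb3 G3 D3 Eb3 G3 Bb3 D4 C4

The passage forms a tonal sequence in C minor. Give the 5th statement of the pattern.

The 7-note cells begin on Eb3, F3, G3 — each up a 2nd from the last.
Extending up a 2nd: Ab3 → Bb3.
From Bb3 the diatonic shape gives Bb3 F3 G3 Bb3 D4 F4 Eb4.

Bb3 F3 G3 Bb3 D4 F4 Eb4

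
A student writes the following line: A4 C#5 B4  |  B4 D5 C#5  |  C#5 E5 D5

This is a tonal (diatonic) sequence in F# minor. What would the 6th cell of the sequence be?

F#5 A5 G#5

Unit = 3 notes; the statements start on A4, B4, C#5, moving up a 2nd each time.
Extending up a 2nd: D5 → E5 → F#5.
So cell 6 is F#5 A5 G#5.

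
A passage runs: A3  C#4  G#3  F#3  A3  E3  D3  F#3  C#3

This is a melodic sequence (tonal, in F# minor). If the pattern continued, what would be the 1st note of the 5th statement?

The unit is 3 notes. Position-1 pitches of the 3 shown cells: A3, F#3, D3.
Extending down a 3rd: B2 → G#2.

G#2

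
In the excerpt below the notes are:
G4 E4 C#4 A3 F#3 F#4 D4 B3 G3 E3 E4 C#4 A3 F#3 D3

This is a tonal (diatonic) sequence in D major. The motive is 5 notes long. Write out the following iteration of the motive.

D4 B3 G3 E3 C#3

Taking 5-note groups, the heads are G4, F#4, E4: the pattern moves down a 2nd.
From D4 the diatonic shape gives D4 B3 G3 E3 C#3.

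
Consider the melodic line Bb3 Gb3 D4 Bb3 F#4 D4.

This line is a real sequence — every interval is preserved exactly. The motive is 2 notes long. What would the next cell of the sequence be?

A#4 F#4

Taking 2-note groups, the heads are Bb3, D4, F#4: the pattern moves up a 3rd.
From A#4 the exact shape gives A#4 F#4.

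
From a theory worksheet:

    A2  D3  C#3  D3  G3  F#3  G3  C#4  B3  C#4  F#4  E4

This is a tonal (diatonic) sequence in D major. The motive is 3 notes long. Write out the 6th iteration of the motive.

Unit = 3 notes; the statements start on A2, D3, G3, C#4, moving up a 4th each time.
Continuing the starts: F#4 → B4.
So cell 6 is B4 E5 D5.

B4 E5 D5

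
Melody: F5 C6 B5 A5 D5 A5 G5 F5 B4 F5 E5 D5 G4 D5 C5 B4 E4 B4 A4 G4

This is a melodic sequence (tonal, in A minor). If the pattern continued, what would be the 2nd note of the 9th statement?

A3

The unit is 4 notes. Position-2 pitches of the 5 shown cells: C6, A5, F5, D5, B4.
Each moves down a 3rd. Continuing: G4 → E4 → C4 → A3.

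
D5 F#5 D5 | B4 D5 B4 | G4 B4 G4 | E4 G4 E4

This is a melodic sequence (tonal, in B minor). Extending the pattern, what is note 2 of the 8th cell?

The unit is 3 notes. Position-2 pitches of the 4 shown cells: F#5, D5, B4, G4.
Extending down a 3rd: E4 → C#4 → A3 → F#3.

F#3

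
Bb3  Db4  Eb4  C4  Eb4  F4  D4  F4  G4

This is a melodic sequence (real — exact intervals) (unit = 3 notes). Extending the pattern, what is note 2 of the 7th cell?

The unit is 3 notes. Position-2 pitches of the 3 shown cells: Db4, Eb4, F4.
Each moves up a 2nd. Continuing: G4 → A4 → B4 → C#5.

C#5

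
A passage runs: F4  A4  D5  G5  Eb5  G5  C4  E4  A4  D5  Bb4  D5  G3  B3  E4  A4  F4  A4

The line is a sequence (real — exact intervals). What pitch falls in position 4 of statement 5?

With 6-note cells, note 4 of each statement runs G5, D5, A4.
Extending down a 4th: E4 → B3.

B3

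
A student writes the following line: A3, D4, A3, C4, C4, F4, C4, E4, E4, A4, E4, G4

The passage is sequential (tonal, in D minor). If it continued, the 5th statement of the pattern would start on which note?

Bb4

With a 4-note motive the entries are A3, C4, E4, each up a 3rd from the previous.
Continuing: G4 → Bb4. Statement 5 starts on Bb4.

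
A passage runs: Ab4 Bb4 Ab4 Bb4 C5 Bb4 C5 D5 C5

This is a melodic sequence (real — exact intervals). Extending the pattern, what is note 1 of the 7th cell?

G#5

Grouping in 3s, the 1st note of each cell is Ab4, Bb4, C5.
Carrying that up a 2nd forward: D5 → E5 → F#5 → G#5.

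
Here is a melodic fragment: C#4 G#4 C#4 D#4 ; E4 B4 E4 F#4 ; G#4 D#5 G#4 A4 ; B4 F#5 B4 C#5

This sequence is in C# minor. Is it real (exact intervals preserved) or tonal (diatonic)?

Every note is diatonic to C# minor.
Cell 1 has +2 semitones from note 3 to 4, but cell 3 has +1 — the interval quality changes while the contour stays the same, which is the hallmark of a tonal sequence.

tonal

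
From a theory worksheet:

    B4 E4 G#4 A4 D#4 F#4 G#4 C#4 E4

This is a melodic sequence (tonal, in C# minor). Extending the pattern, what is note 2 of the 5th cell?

The unit is 3 notes. Position-2 pitches of the 3 shown cells: E4, D#4, C#4.
Each moves down a 2nd. Continuing: B3 → A3.

A3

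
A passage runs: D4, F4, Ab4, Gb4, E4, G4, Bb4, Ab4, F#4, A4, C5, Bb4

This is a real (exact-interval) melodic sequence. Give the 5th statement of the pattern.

Taking 4-note groups, the heads are D4, E4, F#4: the pattern moves up a 2nd.
Carrying on: G#4 → A#4.
So cell 5 is A#4 C#5 E5 D5.

A#4 C#5 E5 D5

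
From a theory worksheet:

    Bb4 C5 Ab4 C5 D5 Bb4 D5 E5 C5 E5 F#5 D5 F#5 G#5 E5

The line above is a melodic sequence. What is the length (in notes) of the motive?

15 notes total. Splitting into 5 groups of 3:
Bb4 C5 Ab4 | C5 D5 Bb4 | D5 E5 C5 | E5 F#5 D5 | F#5 G#5 E5
Each cell is the previous one up a 2nd — so the unit is 3 notes.

3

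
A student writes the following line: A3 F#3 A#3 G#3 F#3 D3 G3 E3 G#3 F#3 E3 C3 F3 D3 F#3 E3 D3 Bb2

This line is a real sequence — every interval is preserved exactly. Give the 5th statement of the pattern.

The 6-note cells begin on A3, G3, F3 — each down a 2nd from the last.
Continuing the starts: Eb3 → Db3.
Statement 5 starts on Db3 and keeps the same exact contour: Db3 Bb2 D3 C3 Bb2 Gb2.

Db3 Bb2 D3 C3 Bb2 Gb2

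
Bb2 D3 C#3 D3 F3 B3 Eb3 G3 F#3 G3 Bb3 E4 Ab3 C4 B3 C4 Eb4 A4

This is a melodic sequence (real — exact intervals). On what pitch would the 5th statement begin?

Gb4

The 6-note cells begin on Bb2, Eb3, Ab3 — each up a 4th from the last.
Extending the heads up a 4th: Db4 → Gb4.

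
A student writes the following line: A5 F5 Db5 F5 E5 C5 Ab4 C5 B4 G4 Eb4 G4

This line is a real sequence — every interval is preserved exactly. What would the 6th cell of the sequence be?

With a 4-note motive the entries are A5, E5, B4, each down a 4th from the previous.
Extending down a 4th: F#4 → C#4 → G#3.
From G#3 the exact shape gives G#3 E3 C3 E3.

G#3 E3 C3 E3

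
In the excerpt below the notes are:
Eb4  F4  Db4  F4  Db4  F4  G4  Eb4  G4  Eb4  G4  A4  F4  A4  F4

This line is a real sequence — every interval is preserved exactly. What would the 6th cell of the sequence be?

C#5 D#5 B4 D#5 B4

The 5-note cells begin on Eb4, F4, G4 — each up a 2nd from the last.
Carrying on: A4 → B4 → C#5.
Statement 6 starts on C#5 and keeps the same exact contour: C#5 D#5 B4 D#5 B4.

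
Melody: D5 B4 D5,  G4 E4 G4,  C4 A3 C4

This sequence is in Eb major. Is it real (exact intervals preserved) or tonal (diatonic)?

Each cell has the same semitone pattern (-3, 3) — intervals are preserved exactly.
And B4 lies outside Eb major, so the sequence is real rather than tonal.

real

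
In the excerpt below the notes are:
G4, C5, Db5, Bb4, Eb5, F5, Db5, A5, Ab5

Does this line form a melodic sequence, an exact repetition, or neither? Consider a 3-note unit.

neither

Note 2 of cell 3 is A5; if this were a sequence it would be G5. No unit length gives a consistent transposition pattern.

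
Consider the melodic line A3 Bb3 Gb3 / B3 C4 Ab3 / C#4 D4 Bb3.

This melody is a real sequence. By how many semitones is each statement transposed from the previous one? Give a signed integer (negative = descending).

2

Unit = 3 notes; the statements start on A3, B3, C#4, moving up a 2nd each time.
Counting half-steps from A3 to B3: 2.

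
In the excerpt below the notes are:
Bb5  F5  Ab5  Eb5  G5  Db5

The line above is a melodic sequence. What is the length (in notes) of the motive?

6 notes total. Splitting into 3 groups of 2:
Bb5 F5 | Ab5 Eb5 | G5 Db5
Every group is a transposition down a 2nd of the one before; no shorter unit works.

2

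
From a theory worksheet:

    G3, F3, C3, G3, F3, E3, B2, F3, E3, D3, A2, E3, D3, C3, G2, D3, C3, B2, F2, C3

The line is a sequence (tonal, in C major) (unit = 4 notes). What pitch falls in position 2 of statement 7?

G2

Grouping in 4s, the 2nd note of each cell is F3, E3, D3, C3, B2.
Carrying that down a 2nd forward: A2 → G2.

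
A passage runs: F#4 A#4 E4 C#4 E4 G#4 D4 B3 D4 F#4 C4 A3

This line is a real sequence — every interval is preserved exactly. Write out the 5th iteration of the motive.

Bb3 D4 Ab3 F3

The 4-note cells begin on F#4, E4, D4 — each down a 2nd from the last.
Carrying on: C4 → Bb3.
So cell 5 is Bb3 D4 Ab3 F3.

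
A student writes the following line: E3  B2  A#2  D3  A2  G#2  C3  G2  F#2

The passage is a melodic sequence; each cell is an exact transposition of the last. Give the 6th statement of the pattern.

The 3-note cells begin on E3, D3, C3 — each down a 2nd from the last.
Extending down a 2nd: Bb2 → Ab2 → Gb2.
So cell 6 is Gb2 Db2 C2.

Gb2 Db2 C2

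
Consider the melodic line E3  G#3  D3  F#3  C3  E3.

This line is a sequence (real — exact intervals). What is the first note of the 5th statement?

Ab2

Taking 2-note groups, the heads are E3, D3, C3: the pattern moves down a 2nd.
Extending the heads down a 2nd: Bb2 → Ab2.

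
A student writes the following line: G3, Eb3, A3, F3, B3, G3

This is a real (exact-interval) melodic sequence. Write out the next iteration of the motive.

Unit = 2 notes; the statements start on G3, A3, B3, moving up a 2nd each time.
So cell 4 is C#4 A3.

C#4 A3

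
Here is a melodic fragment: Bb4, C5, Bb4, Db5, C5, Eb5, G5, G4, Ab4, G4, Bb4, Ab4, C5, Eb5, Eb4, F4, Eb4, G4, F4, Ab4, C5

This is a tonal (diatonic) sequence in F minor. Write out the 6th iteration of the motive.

F3 G3 F3 Ab3 G3 Bb3 Db4

Taking 7-note groups, the heads are Bb4, G4, Eb4: the pattern moves down a 3rd.
Continuing the starts: C4 → Ab3 → F3.
Statement 6 starts on F3 and keeps the same diatonic contour: F3 G3 F3 Ab3 G3 Bb3 Db4.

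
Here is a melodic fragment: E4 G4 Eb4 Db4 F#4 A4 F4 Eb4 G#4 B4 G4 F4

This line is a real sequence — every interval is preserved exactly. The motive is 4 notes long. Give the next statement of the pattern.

A#4 C#5 A4 G4

Unit = 4 notes; the statements start on E4, F#4, G#4, moving up a 2nd each time.
Statement 4 starts on A#4 and keeps the same exact contour: A#4 C#5 A4 G4.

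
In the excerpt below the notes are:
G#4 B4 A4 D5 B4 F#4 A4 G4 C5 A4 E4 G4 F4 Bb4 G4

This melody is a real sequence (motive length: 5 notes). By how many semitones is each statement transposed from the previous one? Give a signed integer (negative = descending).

-2

With a 5-note motive the entries are G#4, F#4, E4, each down a 2nd from the previous.
Counting half-steps from G#4 to F#4: -2.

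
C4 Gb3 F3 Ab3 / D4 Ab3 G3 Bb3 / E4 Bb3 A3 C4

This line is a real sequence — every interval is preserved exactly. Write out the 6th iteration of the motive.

Unit = 4 notes; the statements start on C4, D4, E4, moving up a 2nd each time.
Extending up a 2nd: F#4 → G#4 → A#4.
From A#4 the exact shape gives A#4 E4 D#4 F#4.

A#4 E4 D#4 F#4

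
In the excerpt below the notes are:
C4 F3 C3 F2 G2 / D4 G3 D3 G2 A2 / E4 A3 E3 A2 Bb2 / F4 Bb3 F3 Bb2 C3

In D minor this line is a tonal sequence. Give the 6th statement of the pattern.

The 5-note cells begin on C4, D4, E4, F4 — each up a 2nd from the last.
Extending up a 2nd: G4 → A4.
Statement 6 starts on A4 and keeps the same diatonic contour: A4 D4 A3 D3 E3.

A4 D4 A3 D3 E3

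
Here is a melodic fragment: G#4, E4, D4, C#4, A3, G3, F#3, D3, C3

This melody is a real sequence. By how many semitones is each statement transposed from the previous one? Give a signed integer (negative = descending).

-7

Unit = 3 notes; the statements start on G#4, C#4, F#3, moving down a 5th each time.
G#4→C#4 is 61 − 68 = -7 semitones.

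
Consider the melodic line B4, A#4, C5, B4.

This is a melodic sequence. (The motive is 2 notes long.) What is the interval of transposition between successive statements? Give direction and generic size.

up a 2nd

Unit = 2 notes; the statements start on B4, C5, moving up a 2nd each time.
From B4 to C5: up a 2nd.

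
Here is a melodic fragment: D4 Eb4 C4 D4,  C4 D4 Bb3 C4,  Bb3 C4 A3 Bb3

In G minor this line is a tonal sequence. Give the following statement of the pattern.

A3 Bb3 G3 A3

With a 4-note motive the entries are D4, C4, Bb3, each down a 2nd from the previous.
From A3 the diatonic shape gives A3 Bb3 G3 A3.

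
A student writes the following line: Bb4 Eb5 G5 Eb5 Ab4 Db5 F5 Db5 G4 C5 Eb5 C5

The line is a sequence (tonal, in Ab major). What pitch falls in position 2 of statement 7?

Grouping in 4s, the 2nd note of each cell is Eb5, Db5, C5.
Each moves down a 2nd. Continuing: Bb4 → Ab4 → G4 → F4.

F4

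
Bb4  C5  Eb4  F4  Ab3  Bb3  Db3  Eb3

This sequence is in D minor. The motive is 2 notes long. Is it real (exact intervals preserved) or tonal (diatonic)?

Each cell has the same semitone pattern (2,) — intervals are preserved exactly.
And Eb4 lies outside D minor, so the sequence is real rather than tonal.

real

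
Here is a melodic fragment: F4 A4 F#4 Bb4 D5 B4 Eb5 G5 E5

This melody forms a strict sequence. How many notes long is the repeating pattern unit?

3

Try groups of 3 (3 cells in 9 notes):
F4 A4 F#4 | Bb4 D5 B4 | Eb5 G5 E5
Each cell is the previous one up a 4th — so the unit is 3 notes.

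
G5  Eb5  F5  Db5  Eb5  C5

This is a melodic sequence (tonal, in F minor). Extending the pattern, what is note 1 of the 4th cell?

Grouping in 2s, the 1st note of each cell is G5, F5, Eb5.
From Eb5, down a 2nd gives Db5.

Db5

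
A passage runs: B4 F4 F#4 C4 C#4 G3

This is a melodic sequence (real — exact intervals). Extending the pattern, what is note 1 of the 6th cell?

A#2

Grouping in 2s, the 1st note of each cell is B4, F#4, C#4.
Extending down a 4th: G#3 → D#3 → A#2.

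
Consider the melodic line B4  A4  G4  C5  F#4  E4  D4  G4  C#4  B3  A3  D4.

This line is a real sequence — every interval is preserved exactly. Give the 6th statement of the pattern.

A#2 G#2 F#2 B2

With a 4-note motive the entries are B4, F#4, C#4, each down a 4th from the previous.
Continuing the starts: G#3 → D#3 → A#2.
Statement 6 starts on A#2 and keeps the same exact contour: A#2 G#2 F#2 B2.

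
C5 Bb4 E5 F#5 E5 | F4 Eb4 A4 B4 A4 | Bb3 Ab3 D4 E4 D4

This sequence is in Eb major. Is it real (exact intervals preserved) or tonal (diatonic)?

real

Each cell has the same semitone pattern (-2, 6, 2, -2) — intervals are preserved exactly.
And E5 lies outside Eb major, so the sequence is real rather than tonal.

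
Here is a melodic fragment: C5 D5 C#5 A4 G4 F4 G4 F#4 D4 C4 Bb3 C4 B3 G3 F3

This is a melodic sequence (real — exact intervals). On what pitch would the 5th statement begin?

The 5-note cells begin on C5, F4, Bb3 — each down a 5th from the last.
Extending the heads down a 5th: Eb3 → Ab2.

Ab2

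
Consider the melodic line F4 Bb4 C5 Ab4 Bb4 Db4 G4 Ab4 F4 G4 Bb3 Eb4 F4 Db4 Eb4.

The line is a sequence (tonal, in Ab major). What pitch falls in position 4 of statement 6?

Eb3

With 5-note cells, note 4 of each statement runs Ab4, F4, Db4.
Extending down a 3rd: Bb3 → G3 → Eb3.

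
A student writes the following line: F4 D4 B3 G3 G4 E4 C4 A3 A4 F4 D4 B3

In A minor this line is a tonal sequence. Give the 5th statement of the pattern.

Unit = 4 notes; the statements start on F4, G4, A4, moving up a 2nd each time.
Carrying on: B4 → C5.
Statement 5 starts on C5 and keeps the same diatonic contour: C5 A4 F4 D4.

C5 A4 F4 D4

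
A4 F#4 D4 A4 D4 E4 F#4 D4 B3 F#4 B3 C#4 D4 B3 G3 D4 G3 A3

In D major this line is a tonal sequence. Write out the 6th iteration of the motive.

Taking 6-note groups, the heads are A4, F#4, D4: the pattern moves down a 3rd.
Carrying on: B3 → G3 → E3.
From E3 the diatonic shape gives E3 C#3 A2 E3 A2 B2.

E3 C#3 A2 E3 A2 B2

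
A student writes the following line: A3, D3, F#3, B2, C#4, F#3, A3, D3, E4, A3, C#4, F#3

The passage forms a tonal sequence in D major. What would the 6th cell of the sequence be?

Taking 4-note groups, the heads are A3, C#4, E4: the pattern moves up a 3rd.
Continuing the starts: G4 → B4 → D5.
Statement 6 starts on D5 and keeps the same diatonic contour: D5 G4 B4 E4.

D5 G4 B4 E4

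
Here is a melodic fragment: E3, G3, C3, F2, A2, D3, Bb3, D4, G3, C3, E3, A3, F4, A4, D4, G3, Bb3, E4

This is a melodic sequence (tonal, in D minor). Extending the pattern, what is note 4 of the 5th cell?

With 6-note cells, note 4 of each statement runs F2, C3, G3.
Each moves up a 5th. Continuing: D4 → A4.

A4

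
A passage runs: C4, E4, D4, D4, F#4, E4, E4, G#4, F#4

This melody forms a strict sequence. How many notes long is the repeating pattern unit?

There are 9 notes; a 3-note unit gives 3 cells:
C4 E4 D4 | D4 F#4 E4 | E4 G#4 F#4
Every group is a transposition up a 2nd of the one before; no shorter unit works.

3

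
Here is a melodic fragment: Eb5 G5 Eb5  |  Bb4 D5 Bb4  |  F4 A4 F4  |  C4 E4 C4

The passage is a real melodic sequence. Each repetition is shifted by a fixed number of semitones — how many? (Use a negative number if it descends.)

The 3-note cells begin on Eb5, Bb4, F4, C4 — each down a 4th from the last.
Counting half-steps from Eb5 to Bb4: -5.

-5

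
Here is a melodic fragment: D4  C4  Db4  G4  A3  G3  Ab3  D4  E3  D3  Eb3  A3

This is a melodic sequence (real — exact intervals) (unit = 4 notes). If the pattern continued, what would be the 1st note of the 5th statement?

With 4-note cells, note 1 of each statement runs D4, A3, E3.
Carrying that down a 4th forward: B2 → F#2.

F#2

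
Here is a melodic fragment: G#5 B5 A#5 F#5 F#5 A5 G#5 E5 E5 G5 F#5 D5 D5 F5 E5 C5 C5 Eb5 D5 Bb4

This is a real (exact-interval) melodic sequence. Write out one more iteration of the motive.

Unit = 4 notes; the statements start on G#5, F#5, E5, D5, C5, moving down a 2nd each time.
From Bb4 the exact shape gives Bb4 Db5 C5 Ab4.

Bb4 Db5 C5 Ab4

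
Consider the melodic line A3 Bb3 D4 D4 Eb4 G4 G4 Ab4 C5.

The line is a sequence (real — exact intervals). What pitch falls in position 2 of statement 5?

Grouping in 3s, the 2nd note of each cell is Bb3, Eb4, Ab4.
Carrying that up a 4th forward: Db5 → Gb5.

Gb5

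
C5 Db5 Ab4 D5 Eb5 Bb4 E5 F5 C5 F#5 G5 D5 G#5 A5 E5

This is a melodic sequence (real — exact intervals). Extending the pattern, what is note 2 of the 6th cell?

With 3-note cells, note 2 of each statement runs Db5, Eb5, F5, G5, A5.
One more up a 2nd gives B5.

B5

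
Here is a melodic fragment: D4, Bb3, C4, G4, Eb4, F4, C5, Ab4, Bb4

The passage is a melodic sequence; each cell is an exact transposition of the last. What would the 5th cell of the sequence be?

Bb5 Gb5 Ab5

Taking 3-note groups, the heads are D4, G4, C5: the pattern moves up a 4th.
Extending up a 4th: F5 → Bb5.
Statement 5 starts on Bb5 and keeps the same exact contour: Bb5 Gb5 Ab5.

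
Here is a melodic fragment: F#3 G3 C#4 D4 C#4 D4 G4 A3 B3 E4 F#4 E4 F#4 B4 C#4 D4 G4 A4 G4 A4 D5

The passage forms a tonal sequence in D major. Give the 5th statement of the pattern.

With a 7-note motive the entries are F#3, A3, C#4, each up a 3rd from the previous.
Extending up a 3rd: E4 → G4.
From G4 the diatonic shape gives G4 A4 D5 E5 D5 E5 A5.

G4 A4 D5 E5 D5 E5 A5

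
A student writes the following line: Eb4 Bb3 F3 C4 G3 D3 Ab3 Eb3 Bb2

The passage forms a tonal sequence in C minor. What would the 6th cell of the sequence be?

The 3-note cells begin on Eb4, C4, Ab3 — each down a 3rd from the last.
Continuing the starts: F3 → D3 → Bb2.
From Bb2 the diatonic shape gives Bb2 F2 C2.

Bb2 F2 C2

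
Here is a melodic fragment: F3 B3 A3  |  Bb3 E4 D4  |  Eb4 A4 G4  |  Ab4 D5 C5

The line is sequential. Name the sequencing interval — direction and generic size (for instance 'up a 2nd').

up a 4th

The 3-note cells begin on F3, Bb3, Eb4, Ab4 — each up a 4th from the last.
F3 to Bb3 is up a 4th.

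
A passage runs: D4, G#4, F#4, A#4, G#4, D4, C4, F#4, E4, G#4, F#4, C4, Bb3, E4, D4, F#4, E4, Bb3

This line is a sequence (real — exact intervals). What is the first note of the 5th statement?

With a 6-note motive the entries are D4, C4, Bb3, each down a 2nd from the previous.
Extending the heads down a 2nd: Ab3 → Gb3.

Gb3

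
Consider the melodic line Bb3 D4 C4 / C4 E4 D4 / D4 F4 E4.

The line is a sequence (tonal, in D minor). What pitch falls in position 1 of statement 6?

With 3-note cells, note 1 of each statement runs Bb3, C4, D4.
Carrying that up a 2nd forward: E4 → F4 → G4.

G4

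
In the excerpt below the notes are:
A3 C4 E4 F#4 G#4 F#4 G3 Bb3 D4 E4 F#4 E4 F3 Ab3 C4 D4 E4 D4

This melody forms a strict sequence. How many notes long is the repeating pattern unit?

6

Try groups of 6 (3 cells in 18 notes):
A3 C4 E4 F#4 G#4 F#4 | G3 Bb3 D4 E4 F#4 E4 | F3 Ab3 C4 D4 E4 D4
That's a consistent down a 2nd shift per cell, and no other grouping gives one.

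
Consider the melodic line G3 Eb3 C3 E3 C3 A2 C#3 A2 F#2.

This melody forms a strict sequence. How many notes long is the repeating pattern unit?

9 notes total. Splitting into 3 groups of 3:
G3 Eb3 C3 | E3 C3 A2 | C#3 A2 F#2
That's a consistent down a 3rd shift per cell, and no other grouping gives one.

3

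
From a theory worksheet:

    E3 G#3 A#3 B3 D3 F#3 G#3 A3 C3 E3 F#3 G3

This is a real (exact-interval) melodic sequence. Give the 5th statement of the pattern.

The 4-note cells begin on E3, D3, C3 — each down a 2nd from the last.
Continuing the starts: Bb2 → Ab2.
So cell 5 is Ab2 C3 D3 Eb3.

Ab2 C3 D3 Eb3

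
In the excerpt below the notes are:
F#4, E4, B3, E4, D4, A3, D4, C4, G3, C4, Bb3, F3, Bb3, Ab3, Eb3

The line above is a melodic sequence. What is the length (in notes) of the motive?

Try groups of 3 (5 cells in 15 notes):
F#4 E4 B3 | E4 D4 A3 | D4 C4 G3 | C4 Bb3 F3 | Bb3 Ab3 Eb3
Each cell is the previous one down a 2nd — so the unit is 3 notes.

3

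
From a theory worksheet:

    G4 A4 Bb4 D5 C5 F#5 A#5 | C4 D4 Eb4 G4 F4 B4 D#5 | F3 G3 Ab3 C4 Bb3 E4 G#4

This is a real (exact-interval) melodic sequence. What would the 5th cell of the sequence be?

Eb2 F2 Gb2 Bb2 Ab2 D3 F#3

Taking 7-note groups, the heads are G4, C4, F3: the pattern moves down a 5th.
Extending down a 5th: Bb2 → Eb2.
So cell 5 is Eb2 F2 Gb2 Bb2 Ab2 D3 F#3.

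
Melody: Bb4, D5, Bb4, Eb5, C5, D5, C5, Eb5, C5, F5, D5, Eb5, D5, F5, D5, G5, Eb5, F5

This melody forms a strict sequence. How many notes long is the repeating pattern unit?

6

There are 18 notes; a 6-note unit gives 3 cells:
Bb4 D5 Bb4 Eb5 C5 D5 | C5 Eb5 C5 F5 D5 Eb5 | D5 F5 D5 G5 Eb5 F5
Each cell is the previous one up a 2nd — so the unit is 6 notes.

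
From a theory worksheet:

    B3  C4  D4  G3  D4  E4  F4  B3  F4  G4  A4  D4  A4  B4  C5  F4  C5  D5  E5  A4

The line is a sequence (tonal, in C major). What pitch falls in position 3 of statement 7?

B5

The unit is 4 notes. Position-3 pitches of the 5 shown cells: D4, F4, A4, C5, E5.
Extending up a 3rd: G5 → B5.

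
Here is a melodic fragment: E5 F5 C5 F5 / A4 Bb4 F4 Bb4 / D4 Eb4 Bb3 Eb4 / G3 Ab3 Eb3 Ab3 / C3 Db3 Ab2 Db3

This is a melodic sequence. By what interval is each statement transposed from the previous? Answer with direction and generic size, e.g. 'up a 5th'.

Taking 4-note groups, the heads are E5, A4, D4, G3, C3: the pattern moves down a 5th.
From E5 to A4: down a 5th.

down a 5th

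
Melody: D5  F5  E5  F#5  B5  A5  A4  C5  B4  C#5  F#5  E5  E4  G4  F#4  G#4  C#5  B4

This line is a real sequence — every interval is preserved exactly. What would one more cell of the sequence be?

B3 D4 C#4 D#4 G#4 F#4

Unit = 6 notes; the statements start on D5, A4, E4, moving down a 4th each time.
From B3 the exact shape gives B3 D4 C#4 D#4 G#4 F#4.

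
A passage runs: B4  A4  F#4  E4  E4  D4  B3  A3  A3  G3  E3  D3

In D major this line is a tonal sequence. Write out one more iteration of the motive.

D3 C#3 A2 G2

Unit = 4 notes; the statements start on B4, E4, A3, moving down a 5th each time.
Statement 4 starts on D3 and keeps the same diatonic contour: D3 C#3 A2 G2.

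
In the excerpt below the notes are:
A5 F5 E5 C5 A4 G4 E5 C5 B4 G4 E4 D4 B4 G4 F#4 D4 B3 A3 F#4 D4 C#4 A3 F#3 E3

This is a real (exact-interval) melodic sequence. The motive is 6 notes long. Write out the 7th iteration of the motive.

Unit = 6 notes; the statements start on A5, E5, B4, F#4, moving down a 4th each time.
Continuing the starts: C#4 → G#3 → D#3.
Statement 7 starts on D#3 and keeps the same exact contour: D#3 B2 A#2 F#2 D#2 C#2.

D#3 B2 A#2 F#2 D#2 C#2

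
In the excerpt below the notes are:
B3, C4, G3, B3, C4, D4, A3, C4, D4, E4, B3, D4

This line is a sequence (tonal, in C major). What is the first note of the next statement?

E4

With a 4-note motive the entries are B3, C4, D4, each up a 2nd from the previous.
The next head, up a 2nd from D4, is E4.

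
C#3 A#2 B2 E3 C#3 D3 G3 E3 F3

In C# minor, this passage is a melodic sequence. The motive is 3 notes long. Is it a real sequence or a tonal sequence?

real

Each cell has the same semitone pattern (-3, 1) — intervals are preserved exactly.
And A#2 lies outside C# minor, so the sequence is real rather than tonal.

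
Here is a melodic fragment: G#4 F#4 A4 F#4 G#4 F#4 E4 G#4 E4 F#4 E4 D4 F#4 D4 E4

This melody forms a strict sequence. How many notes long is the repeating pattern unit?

Try groups of 5 (3 cells in 15 notes):
G#4 F#4 A4 F#4 G#4 | F#4 E4 G#4 E4 F#4 | E4 D4 F#4 D4 E4
That's a consistent down a 2nd shift per cell, and no other grouping gives one.

5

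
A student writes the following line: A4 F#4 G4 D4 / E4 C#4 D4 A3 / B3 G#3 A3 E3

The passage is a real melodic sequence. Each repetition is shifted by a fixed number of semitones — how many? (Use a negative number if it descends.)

-5

Taking 4-note groups, the heads are A4, E4, B3: the pattern moves down a 4th.
A4 to E4 spans -5 semitones.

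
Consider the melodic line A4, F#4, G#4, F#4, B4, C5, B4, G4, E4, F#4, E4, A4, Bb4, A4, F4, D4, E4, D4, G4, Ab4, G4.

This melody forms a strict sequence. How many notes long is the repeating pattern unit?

Try groups of 7 (3 cells in 21 notes):
A4 F#4 G#4 F#4 B4 C5 B4 | G4 E4 F#4 E4 A4 Bb4 A4 | F4 D4 E4 D4 G4 Ab4 G4
Every group is a transposition down a 2nd of the one before; no shorter unit works.

7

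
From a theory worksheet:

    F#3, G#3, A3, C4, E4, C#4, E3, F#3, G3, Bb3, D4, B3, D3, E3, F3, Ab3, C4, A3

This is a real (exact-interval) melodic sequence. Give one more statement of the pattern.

With a 6-note motive the entries are F#3, E3, D3, each down a 2nd from the previous.
From C3 the exact shape gives C3 D3 Eb3 Gb3 Bb3 G3.

C3 D3 Eb3 Gb3 Bb3 G3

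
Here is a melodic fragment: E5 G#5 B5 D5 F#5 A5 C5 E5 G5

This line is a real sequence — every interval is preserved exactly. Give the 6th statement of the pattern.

Unit = 3 notes; the statements start on E5, D5, C5, moving down a 2nd each time.
Continuing the starts: Bb4 → Ab4 → Gb4.
From Gb4 the exact shape gives Gb4 Bb4 Db5.

Gb4 Bb4 Db5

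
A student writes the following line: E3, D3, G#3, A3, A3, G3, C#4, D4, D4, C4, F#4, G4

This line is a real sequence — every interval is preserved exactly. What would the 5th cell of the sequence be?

C5 Bb4 E5 F5

Taking 4-note groups, the heads are E3, A3, D4: the pattern moves up a 4th.
Carrying on: G4 → C5.
So cell 5 is C5 Bb4 E5 F5.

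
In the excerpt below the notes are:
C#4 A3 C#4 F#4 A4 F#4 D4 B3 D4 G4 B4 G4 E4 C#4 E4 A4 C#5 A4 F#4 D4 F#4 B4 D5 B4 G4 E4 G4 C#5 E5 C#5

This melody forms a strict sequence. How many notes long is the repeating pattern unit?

6

There are 30 notes; a 6-note unit gives 5 cells:
C#4 A3 C#4 F#4 A4 F#4 | D4 B3 D4 G4 B4 G4 | E4 C#4 E4 A4 C#5 A4 | F#4 D4 F#4 B4 D5 B4 | G4 E4 G4 C#5 E5 C#5
That's a consistent up a 2nd shift per cell, and no other grouping gives one.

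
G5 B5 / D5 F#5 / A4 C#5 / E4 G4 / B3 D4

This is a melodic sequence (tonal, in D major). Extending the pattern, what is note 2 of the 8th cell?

B2

The unit is 2 notes. Position-2 pitches of the 5 shown cells: B5, F#5, C#5, G4, D4.
Each moves down a 4th. Continuing: A3 → E3 → B2.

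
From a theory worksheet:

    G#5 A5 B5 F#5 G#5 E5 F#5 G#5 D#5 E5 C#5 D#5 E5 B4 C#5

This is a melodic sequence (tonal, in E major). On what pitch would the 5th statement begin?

F#4

Taking 5-note groups, the heads are G#5, E5, C#5: the pattern moves down a 3rd.
Extending the heads down a 3rd: A4 → F#4.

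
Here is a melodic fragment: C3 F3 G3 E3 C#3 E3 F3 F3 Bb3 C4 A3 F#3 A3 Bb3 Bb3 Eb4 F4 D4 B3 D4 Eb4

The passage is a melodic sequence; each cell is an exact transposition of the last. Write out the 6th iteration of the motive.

Db5 Gb5 Ab5 F5 D5 F5 Gb5

With a 7-note motive the entries are C3, F3, Bb3, each up a 4th from the previous.
Extending up a 4th: Eb4 → Ab4 → Db5.
Statement 6 starts on Db5 and keeps the same exact contour: Db5 Gb5 Ab5 F5 D5 F5 Gb5.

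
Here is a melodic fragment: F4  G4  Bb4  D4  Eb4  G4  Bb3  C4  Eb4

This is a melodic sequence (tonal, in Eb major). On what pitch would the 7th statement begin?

With a 3-note motive the entries are F4, D4, Bb3, each down a 3rd from the previous.
Extending the heads down a 3rd: G3 → Eb3 → C3 → Ab2.

Ab2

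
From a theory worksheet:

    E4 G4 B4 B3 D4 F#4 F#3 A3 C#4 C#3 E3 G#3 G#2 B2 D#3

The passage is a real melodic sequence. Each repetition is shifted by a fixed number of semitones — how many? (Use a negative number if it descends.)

-5

The 3-note cells begin on E4, B3, F#3, C#3, G#2 — each down a 4th from the last.
Counting half-steps from E4 to B3: -5.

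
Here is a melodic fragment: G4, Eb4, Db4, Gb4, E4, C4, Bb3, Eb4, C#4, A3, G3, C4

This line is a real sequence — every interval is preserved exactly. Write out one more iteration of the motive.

Unit = 4 notes; the statements start on G4, E4, C#4, moving down a 3rd each time.
From A#3 the exact shape gives A#3 F#3 E3 A3.

A#3 F#3 E3 A3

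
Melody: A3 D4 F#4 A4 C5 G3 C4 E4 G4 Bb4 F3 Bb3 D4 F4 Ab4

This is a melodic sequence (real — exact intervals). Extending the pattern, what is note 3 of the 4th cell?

C4

Grouping in 5s, the 3rd note of each cell is F#4, E4, D4.
One more down a 2nd gives C4.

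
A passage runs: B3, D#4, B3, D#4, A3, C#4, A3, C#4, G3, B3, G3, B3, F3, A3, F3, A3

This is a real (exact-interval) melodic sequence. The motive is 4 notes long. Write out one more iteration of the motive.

Unit = 4 notes; the statements start on B3, A3, G3, F3, moving down a 2nd each time.
From Eb3 the exact shape gives Eb3 G3 Eb3 G3.

Eb3 G3 Eb3 G3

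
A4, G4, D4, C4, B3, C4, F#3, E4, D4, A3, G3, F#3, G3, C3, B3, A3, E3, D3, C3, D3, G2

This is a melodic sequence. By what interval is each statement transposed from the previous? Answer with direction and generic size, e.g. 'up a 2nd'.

down a 4th

Taking 7-note groups, the heads are A4, E4, B3: the pattern moves down a 4th.
From A4 to E4: down a 4th.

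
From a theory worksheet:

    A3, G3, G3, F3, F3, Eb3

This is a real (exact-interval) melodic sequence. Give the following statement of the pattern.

Eb3 Db3

Unit = 2 notes; the statements start on A3, G3, F3, moving down a 2nd each time.
From Eb3 the exact shape gives Eb3 Db3.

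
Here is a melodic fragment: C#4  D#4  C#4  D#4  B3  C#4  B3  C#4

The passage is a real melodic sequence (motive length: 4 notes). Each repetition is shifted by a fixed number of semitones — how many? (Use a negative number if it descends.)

-2

Unit = 4 notes; the statements start on C#4, B3, moving down a 2nd each time.
C#4 to B3 spans -2 semitones.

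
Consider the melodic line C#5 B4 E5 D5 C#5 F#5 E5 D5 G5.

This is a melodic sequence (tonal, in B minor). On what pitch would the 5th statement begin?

G5

The 3-note cells begin on C#5, D5, E5 — each up a 2nd from the last.
Extending the heads up a 2nd: F#5 → G5.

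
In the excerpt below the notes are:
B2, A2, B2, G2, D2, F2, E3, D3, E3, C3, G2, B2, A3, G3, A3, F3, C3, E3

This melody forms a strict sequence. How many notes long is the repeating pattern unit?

18 notes total. Splitting into 3 groups of 6:
B2 A2 B2 G2 D2 F2 | E3 D3 E3 C3 G2 B2 | A3 G3 A3 F3 C3 E3
Every group is a transposition up a 4th of the one before; no shorter unit works.

6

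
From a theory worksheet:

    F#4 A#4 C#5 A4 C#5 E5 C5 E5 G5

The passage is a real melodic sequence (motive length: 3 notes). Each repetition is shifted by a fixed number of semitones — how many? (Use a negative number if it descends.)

3

With a 3-note motive the entries are F#4, A4, C5, each up a 3rd from the previous.
F#4 to A4 spans +3 semitones.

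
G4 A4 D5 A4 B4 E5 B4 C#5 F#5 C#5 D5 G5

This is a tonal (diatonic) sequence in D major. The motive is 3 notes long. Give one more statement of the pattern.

Unit = 3 notes; the statements start on G4, A4, B4, C#5, moving up a 2nd each time.
From D5 the diatonic shape gives D5 E5 A5.

D5 E5 A5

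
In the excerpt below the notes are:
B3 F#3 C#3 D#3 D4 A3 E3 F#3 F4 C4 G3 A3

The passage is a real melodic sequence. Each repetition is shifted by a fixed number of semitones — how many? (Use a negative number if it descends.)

3

With a 4-note motive the entries are B3, D4, F4, each up a 3rd from the previous.
Counting half-steps from B3 to D4: 3.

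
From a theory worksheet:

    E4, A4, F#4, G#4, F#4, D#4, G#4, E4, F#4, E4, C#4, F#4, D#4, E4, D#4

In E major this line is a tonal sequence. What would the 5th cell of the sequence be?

Unit = 5 notes; the statements start on E4, D#4, C#4, moving down a 2nd each time.
Extending down a 2nd: B3 → A3.
From A3 the diatonic shape gives A3 D#4 B3 C#4 B3.

A3 D#4 B3 C#4 B3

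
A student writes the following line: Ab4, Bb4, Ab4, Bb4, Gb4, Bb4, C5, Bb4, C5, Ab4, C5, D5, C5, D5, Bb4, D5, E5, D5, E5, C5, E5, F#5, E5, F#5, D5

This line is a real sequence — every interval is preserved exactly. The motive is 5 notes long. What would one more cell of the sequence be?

Unit = 5 notes; the statements start on Ab4, Bb4, C5, D5, E5, moving up a 2nd each time.
From F#5 the exact shape gives F#5 G#5 F#5 G#5 E5.

F#5 G#5 F#5 G#5 E5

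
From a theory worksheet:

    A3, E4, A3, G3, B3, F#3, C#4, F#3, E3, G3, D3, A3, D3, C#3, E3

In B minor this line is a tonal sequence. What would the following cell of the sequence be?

B2 F#3 B2 A2 C#3

With a 5-note motive the entries are A3, F#3, D3, each down a 3rd from the previous.
From B2 the diatonic shape gives B2 F#3 B2 A2 C#3.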